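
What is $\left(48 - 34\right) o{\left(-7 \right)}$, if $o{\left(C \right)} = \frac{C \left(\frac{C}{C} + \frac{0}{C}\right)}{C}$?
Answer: $14$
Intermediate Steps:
$o{\left(C \right)} = 1$ ($o{\left(C \right)} = \frac{C \left(1 + 0\right)}{C} = \frac{C 1}{C} = \frac{C}{C} = 1$)
$\left(48 - 34\right) o{\left(-7 \right)} = \left(48 - 34\right) 1 = 14 \cdot 1 = 14$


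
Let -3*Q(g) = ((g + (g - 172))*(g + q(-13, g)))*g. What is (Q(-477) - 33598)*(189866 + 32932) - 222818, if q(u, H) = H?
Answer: 38046064153906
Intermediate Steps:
Q(g) = -2*g²*(-172 + 2*g)/3 (Q(g) = -(g + (g - 172))*(g + g)*g/3 = -(g + (-172 + g))*(2*g)*g/3 = -(-172 + 2*g)*(2*g)*g/3 = -2*g*(-172 + 2*g)*g/3 = -2*g²*(-172 + 2*g)/3)
(Q(-477) - 33598)*(189866 + 32932) - 222818 = ((4/3)*(-477)²*(86 - 1*(-477)) - 33598)*(189866 + 32932) - 222818 = ((4/3)*227529*(86 + 477) - 33598)*222798 - 222818 = ((4/3)*227529*563 - 33598)*222798 - 222818 = (170798436 - 33598)*222798 - 222818 = 170764838*222798 - 222818 = 38046064376724 - 222818 = 38046064153906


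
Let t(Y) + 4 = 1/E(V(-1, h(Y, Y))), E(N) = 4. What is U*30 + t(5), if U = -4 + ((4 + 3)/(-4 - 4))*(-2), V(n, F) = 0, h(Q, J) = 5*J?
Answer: -285/4 ≈ -71.250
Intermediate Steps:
U = -9/4 (U = -4 + (7/(-8))*(-2) = -4 + (7*(-1/8))*(-2) = -4 - 7/8*(-2) = -4 + 7/4 = -9/4 ≈ -2.2500)
t(Y) = -15/4 (t(Y) = -4 + 1/4 = -15/4)
U*30 + t(5) = -9/4*30 - 15/4 = -135/2 - 15/4 = -285/4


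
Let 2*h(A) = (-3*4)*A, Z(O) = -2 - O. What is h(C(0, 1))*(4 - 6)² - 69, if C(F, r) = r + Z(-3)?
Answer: -117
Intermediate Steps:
C(F, r) = 1 + r (C(F, r) = r + (-2 - 1*(-3)) = r + (-2 + 3) = r + 1 = 1 + r)
h(A) = -6*A (h(A) = ((-3*4)*A)/2 = (-12*A)/2 = -6*A)
h(C(0, 1))*(4 - 6)² - 69 = (-6*(1 + 1))*(4 - 6)² - 69 = -6*2*(-2)² - 69 = -12*4 - 69 = -48 - 69 = -117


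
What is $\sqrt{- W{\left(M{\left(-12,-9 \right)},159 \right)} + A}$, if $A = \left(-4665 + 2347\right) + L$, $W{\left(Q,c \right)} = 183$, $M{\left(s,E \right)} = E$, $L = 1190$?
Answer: $i \sqrt{1311} \approx 36.208 i$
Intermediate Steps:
$A = -1128$ ($A = \left(-4665 + 2347\right) + 1190 = -2318 + 1190 = -1128$)
$\sqrt{- W{\left(M{\left(-12,-9 \right)},159 \right)} + A} = \sqrt{\left(-1\right) 183 - 1128} = \sqrt{-183 - 1128} = \sqrt{-1311} = i \sqrt{1311}$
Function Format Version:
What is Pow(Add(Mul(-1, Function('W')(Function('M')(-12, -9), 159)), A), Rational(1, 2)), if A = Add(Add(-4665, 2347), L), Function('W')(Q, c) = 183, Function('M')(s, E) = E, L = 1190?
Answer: Mul(I, Pow(1311, Rational(1, 2))) ≈ Mul(36.208, I)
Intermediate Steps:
A = -1128 (A = Add(Add(-4665, 2347), 1190) = Add(-2318, 1190) = -1128)
Pow(Add(Mul(-1, Function('W')(Function('M')(-12, -9), 159)), A), Rational(1, 2)) = Pow(Add(Mul(-1, 183), -1128), Rational(1, 2)) = Pow(Add(-183, -1128), Rational(1, 2)) = Pow(-1311, Rational(1, 2)) = Mul(I, Pow(1311, Rational(1, 2)))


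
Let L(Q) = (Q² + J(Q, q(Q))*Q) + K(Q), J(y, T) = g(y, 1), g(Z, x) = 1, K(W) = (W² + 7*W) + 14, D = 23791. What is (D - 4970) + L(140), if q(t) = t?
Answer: 59155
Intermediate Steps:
K(W) = 14 + W² + 7*W
J(y, T) = 1
L(Q) = 14 + 2*Q² + 8*Q (L(Q) = (Q² + 1*Q) + (14 + Q² + 7*Q) = (Q² + Q) + (14 + Q² + 7*Q) = (Q + Q²) + (14 + Q² + 7*Q) = 14 + 2*Q² + 8*Q)
(D - 4970) + L(140) = (23791 - 4970) + (14 + 2*140² + 8*140) = 18821 + (14 + 2*19600 + 1120) = 18821 + (14 + 39200 + 1120) = 18821 + 40334 = 59155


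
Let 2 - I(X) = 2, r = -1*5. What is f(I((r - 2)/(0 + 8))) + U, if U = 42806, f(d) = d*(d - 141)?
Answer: 42806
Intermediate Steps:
r = -5
I(X) = 0 (I(X) = 2 - 1*2 = 2 - 2 = 0)
f(d) = d*(-141 + d)
f(I((r - 2)/(0 + 8))) + U = 0*(-141 + 0) + 42806 = 0*(-141) + 42806 = 0 + 42806 = 42806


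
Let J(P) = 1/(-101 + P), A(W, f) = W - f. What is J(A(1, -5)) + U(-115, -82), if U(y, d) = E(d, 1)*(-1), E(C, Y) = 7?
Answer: -666/95 ≈ -7.0105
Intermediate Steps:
U(y, d) = -7 (U(y, d) = 7*(-1) = -7)
J(A(1, -5)) + U(-115, -82) = 1/(-101 + (1 - 1*(-5))) - 7 = 1/(-101 + (1 + 5)) - 7 = 1/(-101 + 6) - 7 = 1/(-95) - 7 = -1/95 - 7 = -666/95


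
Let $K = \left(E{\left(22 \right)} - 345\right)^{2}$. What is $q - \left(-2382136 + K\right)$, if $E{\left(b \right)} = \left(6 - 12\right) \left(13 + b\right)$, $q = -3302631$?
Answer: $-1228520$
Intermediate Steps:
$E{\left(b \right)} = -78 - 6 b$ ($E{\left(b \right)} = - 6 \left(13 + b\right) = -78 - 6 b$)
$K = 308025$ ($K = \left(\left(-78 - 132\right) - 345\right)^{2} = \left(-210 - 345\right)^{2} = \left(-555\right)^{2} = 308025$)
$q - \left(-2382136 + K\right) = -3302631 - \left(-2382136 + 308025\right) = -3302631 - -2074111 = -3302631 + 2074111 = -1228520$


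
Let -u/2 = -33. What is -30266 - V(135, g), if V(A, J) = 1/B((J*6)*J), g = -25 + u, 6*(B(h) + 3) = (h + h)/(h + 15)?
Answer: -815386205/26941 ≈ -30266.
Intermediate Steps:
u = 66 (u = -2*(-33) = 66)
B(h) = -3 + h/(3*(15 + h)) (B(h) = -3 + ((h + h)/(h + 15))/6 = -3 + ((2*h)/(15 + h))/6 = -3 + (2*h/(15 + h))/6 = -3 + h/(3*(15 + h)))
g = 41 (g = -25 + 66 = 41)
V(A, J) = 3*(15 + 6*J**2)/(-135 - 48*J**2) (V(A, J) = 1/((-135 - 8*J*6*J)/(3*(15 + (J*6)*J))) = 1/((-135 - 8*6*J*J)/(3*(15 + (6*J)*J))) = 1/((-135 - 48*J**2)/(3*(15 + 6*J**2))) = 3*(15 + 6*J**2)/(-135 - 48*J**2))
-30266 - V(135, g) = -30266 - 3*(-5 - 2*41**2)/(45 + 16*41**2) = -30266 - 3*(-5 - 2*1681)/(45 + 16*1681) = -30266 - 3*(-5 - 3362)/(45 + 26896) = -30266 - 3*(-3367)/26941 = -30266 - 1*(-10101/26941) = -30266 + 10101/26941 = -815386205/26941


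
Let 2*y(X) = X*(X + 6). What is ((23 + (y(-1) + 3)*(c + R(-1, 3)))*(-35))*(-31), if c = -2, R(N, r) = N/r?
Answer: 142135/6 ≈ 23689.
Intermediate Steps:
y(X) = X*(6 + X)/2 (y(X) = (X*(X + 6))/2 = (X*(6 + X))/2 = X*(6 + X)/2)
((23 + (y(-1) + 3)*(c + R(-1, 3)))*(-35))*(-31) = ((23 + ((1/2)*(-1)*(6 - 1) + 3)*(-2 - 1/3))*(-35))*(-31) = ((23 + ((1/2)*(-1)*5 + 3)*(-2 - 1*1/3))*(-35))*(-31) = ((23 + (-5/2 + 3)*(-2 - 1/3))*(-35))*(-31) = ((23 + (1/2)*(-7/3))*(-35))*(-31) = ((23 - 7/6)*(-35))*(-31) = ((131/6)*(-35))*(-31) = -4585/6*(-31) = 142135/6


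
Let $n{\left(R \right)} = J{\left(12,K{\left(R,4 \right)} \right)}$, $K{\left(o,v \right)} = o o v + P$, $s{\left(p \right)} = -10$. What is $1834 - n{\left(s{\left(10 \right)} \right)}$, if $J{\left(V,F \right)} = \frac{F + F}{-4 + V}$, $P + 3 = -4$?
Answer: $\frac{6943}{4} \approx 1735.8$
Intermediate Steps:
$P = -7$ ($P = -3 - 4 = -7$)
$K{\left(o,v \right)} = -7 + v o^{2}$ ($K{\left(o,v \right)} = o o v - 7 = o^{2} v - 7 = v o^{2} - 7 = -7 + v o^{2}$)
$J{\left(V,F \right)} = \frac{2 F}{-4 + V}$
$n{\left(R \right)} = - \frac{7}{4} + R^{2}$ ($n{\left(R \right)} = \frac{2 \left(-7 + 4 R^{2}\right)}{-4 + 12} = \frac{2 \left(-7 + 4 R^{2}\right)}{8} = 2 \left(-7 + 4 R^{2}\right) \frac{1}{8} = - \frac{7}{4} + R^{2}$)
$1834 - n{\left(s{\left(10 \right)} \right)} = 1834 - \left(- \frac{7}{4} + \left(-10\right)^{2}\right) = 1834 - \left(- \frac{7}{4} + 100\right) = 1834 - \frac{393}{4} = \frac{6943}{4}$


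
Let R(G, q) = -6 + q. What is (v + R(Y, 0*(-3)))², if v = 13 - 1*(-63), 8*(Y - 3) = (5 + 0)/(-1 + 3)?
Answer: 4900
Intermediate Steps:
Y = 53/16 (Y = 3 + ((5 + 0)/(-1 + 3))/8 = 3 + (5/2)/8 = 3 + (5*(½))/8 = 3 + (⅛)*(5/2) = 3 + 5/16 = 53/16 ≈ 3.3125)
v = 76 (v = 13 + 63 = 76)
(v + R(Y, 0*(-3)))² = (76 + (-6 + 0*(-3)))² = (76 + (-6 + 0))² = (76 - 6)² = 70² = 4900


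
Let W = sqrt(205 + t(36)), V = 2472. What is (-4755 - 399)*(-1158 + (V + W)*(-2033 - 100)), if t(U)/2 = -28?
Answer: 27181855836 + 10993482*sqrt(149) ≈ 2.7316e+10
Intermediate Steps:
t(U) = -56 (t(U) = 2*(-28) = -56)
W = sqrt(149) (W = sqrt(205 - 56) = sqrt(149) ≈ 12.207)
(-4755 - 399)*(-1158 + (V + W)*(-2033 - 100)) = (-4755 - 399)*(-1158 + (2472 + sqrt(149))*(-2033 - 100)) = -5154*(-1158 + (2472 + sqrt(149))*(-2133)) = -5154*(-1158 + (-5272776 - 2133*sqrt(149))) = -5154*(-5273934 - 2133*sqrt(149)) = 27181855836 + 10993482*sqrt(149)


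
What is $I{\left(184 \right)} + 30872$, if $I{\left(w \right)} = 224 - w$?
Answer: $30912$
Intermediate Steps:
$I{\left(184 \right)} + 30872 = \left(224 - 184\right) + 30872 = 40 + 30872 = 30912$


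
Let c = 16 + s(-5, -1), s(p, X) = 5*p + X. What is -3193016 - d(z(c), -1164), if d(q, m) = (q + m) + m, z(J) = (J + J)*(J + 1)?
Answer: -3190868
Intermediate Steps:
s(p, X) = X + 5*p
c = -10 (c = 16 + (-1 + 5*(-5)) = 16 + (-1 - 25) = 16 - 26 = -10)
z(J) = 2*J*(1 + J) (z(J) = (2*J)*(1 + J) = 2*J*(1 + J))
d(q, m) = q + 2*m (d(q, m) = (m + q) + m = q + 2*m)
-3193016 - d(z(c), -1164) = -3193016 - (2*(-10)*(1 - 10) + 2*(-1164)) = -3193016 - (2*(-10)*(-9) - 2328) = -3193016 - (180 - 2328) = -3193016 - 1*(-2148) = -3193016 + 2148 = -3190868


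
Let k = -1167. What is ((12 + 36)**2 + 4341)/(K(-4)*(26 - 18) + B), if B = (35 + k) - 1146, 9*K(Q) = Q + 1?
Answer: -19935/6842 ≈ -2.9136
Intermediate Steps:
K(Q) = 1/9 + Q/9 (K(Q) = (Q + 1)/9 = (1 + Q)/9 = 1/9 + Q/9)
B = -2278 (B = (35 - 1167) - 1146 = -1132 - 1146 = -2278)
((12 + 36)**2 + 4341)/(K(-4)*(26 - 18) + B) = ((12 + 36)**2 + 4341)/((1/9 + (1/9)*(-4))*(26 - 18) - 2278) = (48**2 + 4341)/((1/9 - 4/9)*8 - 2278) = (2304 + 4341)/(-1/3*8 - 2278) = 6645/(-8/3 - 2278) = 6645/(-6842/3) = 6645*(-3/6842) = -19935/6842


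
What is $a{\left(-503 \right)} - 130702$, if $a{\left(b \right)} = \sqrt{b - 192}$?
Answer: $-130702 + i \sqrt{695} \approx -1.307 \cdot 10^{5} + 26.363 i$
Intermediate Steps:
$a{\left(b \right)} = \sqrt{-192 + b}$
$a{\left(-503 \right)} - 130702 = \sqrt{-192 - 503} - 130702 = \sqrt{-695} - 130702 = i \sqrt{695} - 130702 = -130702 + i \sqrt{695}$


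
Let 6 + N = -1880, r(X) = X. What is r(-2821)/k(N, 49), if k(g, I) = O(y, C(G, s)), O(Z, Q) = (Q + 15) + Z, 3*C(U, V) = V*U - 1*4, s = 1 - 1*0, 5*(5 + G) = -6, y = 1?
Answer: -2015/9 ≈ -223.89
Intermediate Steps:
G = -31/5 (G = -5 + (1/5)*(-6) = -5 - 6/5 = -31/5 ≈ -6.2000)
s = 1 (s = 1 + 0 = 1)
N = -1886 (N = -6 - 1880 = -1886)
C(U, V) = -4/3 + U*V/3 (C(U, V) = (V*U - 1*4)/3 = (U*V - 4)/3 = (-4 + U*V)/3 = -4/3 + U*V/3)
O(Z, Q) = 15 + Q + Z (O(Z, Q) = (15 + Q) + Z = 15 + Q + Z)
k(g, I) = 63/5 (k(g, I) = 15 + (-4/3 + (1/3)*(-31/5)*1) + 1 = 15 + (-4/3 - 31/15) + 1 = 15 - 17/5 + 1 = 63/5)
r(-2821)/k(N, 49) = -2821/63/5 = -2821*5/63 = -2015/9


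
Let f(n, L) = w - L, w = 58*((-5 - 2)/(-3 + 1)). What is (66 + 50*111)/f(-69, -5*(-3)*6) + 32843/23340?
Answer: 134788699/2637420 ≈ 51.106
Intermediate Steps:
w = 203 (w = 58*(-7/(-2)) = 58*(-7*(-1/2)) = 58*(7/2) = 203)
f(n, L) = 203 - L
(66 + 50*111)/f(-69, -5*(-3)*6) + 32843/23340 = (66 + 50*111)/(203 - (-5*(-3))*6) + 32843/23340 = (66 + 5550)/(203 - 15*6) + 32843*(1/23340) = 5616/(203 - 1*90) + 32843/23340 = 5616/(203 - 90) + 32843/23340 = 5616/113 + 32843/23340 = 134788699/2637420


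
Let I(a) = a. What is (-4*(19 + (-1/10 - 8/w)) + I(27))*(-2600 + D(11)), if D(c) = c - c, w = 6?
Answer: 337480/3 ≈ 1.1249e+5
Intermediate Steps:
D(c) = 0
(-4*(19 + (-1/10 - 8/w)) + I(27))*(-2600 + D(11)) = (-4*(19 + (-1/10 - 8/6)) + 27)*(-2600 + 0) = (-4*(19 + (-1*⅒ - 8*⅙)) + 27)*(-2600) = (-4*(19 + (-⅒ - 4/3)) + 27)*(-2600) = (-4*(19 - 43/30) + 27)*(-2600) = (-4*527/30 + 27)*(-2600) = (-1054/15 + 27)*(-2600) = -649/15*(-2600) = 337480/3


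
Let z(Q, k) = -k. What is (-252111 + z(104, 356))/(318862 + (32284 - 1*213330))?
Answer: -252467/137816 ≈ -1.8319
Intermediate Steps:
(-252111 + z(104, 356))/(318862 + (32284 - 1*213330)) = (-252111 - 1*356)/(318862 + (32284 - 1*213330)) = (-252111 - 356)/(318862 + (32284 - 213330)) = -252467/(318862 - 181046) = -252467/137816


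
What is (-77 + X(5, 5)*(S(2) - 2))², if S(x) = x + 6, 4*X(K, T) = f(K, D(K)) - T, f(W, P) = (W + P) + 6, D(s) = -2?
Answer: 5041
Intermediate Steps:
f(W, P) = 6 + P + W (f(W, P) = (P + W) + 6 = 6 + P + W)
X(K, T) = 1 - T/4 + K/4 (X(K, T) = ((6 - 2 + K) - T)/4 = ((4 + K) - T)/4 = (4 + K - T)/4 = 1 - T/4 + K/4)
S(x) = 6 + x
(-77 + X(5, 5)*(S(2) - 2))² = (-77 + (1 - ¼*5 + (¼)*5)*((6 + 2) - 2))² = (-77 + (1 - 5/4 + 5/4)*(8 - 2))² = (-77 + 1*6)² = (-77 + 6)² = (-71)² = 5041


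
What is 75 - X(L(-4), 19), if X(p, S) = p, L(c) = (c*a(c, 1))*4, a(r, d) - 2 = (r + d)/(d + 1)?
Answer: 83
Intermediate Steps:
a(r, d) = 2 + (d + r)/(1 + d) (a(r, d) = 2 + (r + d)/(d + 1) = 2 + (d + r)/(1 + d))
L(c) = 4*c*(5/2 + c/2) (L(c) = (c*((2 + c + 3*1)/(1 + 1)))*4 = (c*((2 + c + 3)/2))*4 = (c*((5 + c)/2))*4 = (c*(5/2 + c/2))*4 = 4*c*(5/2 + c/2))
75 - X(L(-4), 19) = 75 - 2*(-4)*(5 - 4) = 75 - 2*(-4) = 75 - 1*(-8) = 75 + 8 = 83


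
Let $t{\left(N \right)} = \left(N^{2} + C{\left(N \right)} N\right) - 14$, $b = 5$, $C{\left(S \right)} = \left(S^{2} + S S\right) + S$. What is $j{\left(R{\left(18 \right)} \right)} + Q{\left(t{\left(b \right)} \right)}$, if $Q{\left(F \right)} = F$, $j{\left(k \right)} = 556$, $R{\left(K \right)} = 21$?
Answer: $842$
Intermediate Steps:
$C{\left(S \right)} = S + 2 S^{2}$ ($C{\left(S \right)} = \left(S^{2} + S^{2}\right) + S = 2 S^{2} + S = S + 2 S^{2}$)
$t{\left(N \right)} = -14 + N^{2} + N^{2} \left(1 + 2 N\right)$ ($t{\left(N \right)} = \left(N^{2} + N \left(1 + 2 N\right) N\right) - 14 = \left(N^{2} + N^{2} \left(1 + 2 N\right)\right) - 14 = -14 + N^{2} + N^{2} \left(1 + 2 N\right)$)
$j{\left(R{\left(18 \right)} \right)} + Q{\left(t{\left(b \right)} \right)} = 556 + \left(-14 + 2 \cdot 5^{2} + 2 \cdot 5^{3}\right) = 556 + \left(-14 + 2 \cdot 25 + 2 \cdot 125\right) = 556 + \left(-14 + 50 + 250\right) = 556 + 286 = 842$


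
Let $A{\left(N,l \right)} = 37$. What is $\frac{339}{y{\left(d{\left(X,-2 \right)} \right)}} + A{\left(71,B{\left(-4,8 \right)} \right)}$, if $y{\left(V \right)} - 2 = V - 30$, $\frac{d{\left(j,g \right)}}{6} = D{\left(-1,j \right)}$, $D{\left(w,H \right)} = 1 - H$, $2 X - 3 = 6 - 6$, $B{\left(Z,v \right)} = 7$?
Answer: $\frac{808}{31} \approx 26.065$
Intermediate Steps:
$X = \frac{3}{2}$ ($X = \frac{3}{2} + \frac{6 - 6}{2} = \frac{3}{2} + \frac{1}{2} \cdot 0 = \frac{3}{2} + 0 = \frac{3}{2} \approx 1.5$)
$d{\left(j,g \right)} = 6 - 6 j$ ($d{\left(j,g \right)} = 6 \left(1 - j\right) = 6 - 6 j$)
$y{\left(V \right)} = -28 + V$ ($y{\left(V \right)} = 2 + \left(V - 30\right) = 2 + \left(-30 + V\right) = -28 + V$)
$\frac{339}{y{\left(d{\left(X,-2 \right)} \right)}} + A{\left(71,B{\left(-4,8 \right)} \right)} = \frac{339}{-28 + \left(6 - 9\right)} + 37 = \frac{339}{-28 - 3} + 37 = \frac{339}{-31} + 37 = 339 \left(- \frac{1}{31}\right) + 37 = - \frac{339}{31} + 37 = \frac{808}{31}$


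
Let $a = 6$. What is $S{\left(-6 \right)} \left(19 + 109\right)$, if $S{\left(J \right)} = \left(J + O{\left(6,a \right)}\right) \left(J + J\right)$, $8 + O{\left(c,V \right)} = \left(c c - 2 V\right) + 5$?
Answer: $-23040$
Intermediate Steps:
$O{\left(c,V \right)} = -3 + c^{2} - 2 V$ ($O{\left(c,V \right)} = -8 - \left(-5 + 2 V - c c\right) = -8 - \left(-5 - c^{2} + 2 V\right) = -8 + \left(5 + c^{2} - 2 V\right) = -3 + c^{2} - 2 V$)
$S{\left(J \right)} = 2 J \left(21 + J\right)$ ($S{\left(J \right)} = \left(J - \left(15 - 36\right)\right) \left(J + J\right) = \left(J - -21\right) 2 J = \left(J + 21\right) 2 J = \left(21 + J\right) 2 J = 2 J \left(21 + J\right)$)
$S{\left(-6 \right)} \left(19 + 109\right) = 2 \left(-6\right) \left(21 - 6\right) \left(19 + 109\right) = 2 \left(-6\right) 15 \cdot 128 = \left(-180\right) 128 = -23040$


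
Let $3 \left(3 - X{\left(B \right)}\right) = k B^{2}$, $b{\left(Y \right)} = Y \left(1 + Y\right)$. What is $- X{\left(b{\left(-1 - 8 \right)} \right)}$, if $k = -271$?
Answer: $-468291$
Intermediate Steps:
$X{\left(B \right)} = 3 + \frac{271 B^{2}}{3}$ ($X{\left(B \right)} = 3 - \frac{\left(-271\right) B^{2}}{3} = 3 + \frac{271 B^{2}}{3}$)
$- X{\left(b{\left(-1 - 8 \right)} \right)} = - (3 + \frac{271 \left(\left(-1 - 8\right) \left(1 - 9\right)\right)^{2}}{3}) = - (3 + \frac{271 \left(- 9 \left(1 - 9\right)\right)^{2}}{3}) = - (3 + \frac{271 \left(\left(-9\right) \left(-8\right)\right)^{2}}{3}) = - (3 + \frac{271 \cdot 72^{2}}{3}) = - (3 + \frac{271}{3} \cdot 5184) = - (3 + 468288) = \left(-1\right) 468291 = -468291$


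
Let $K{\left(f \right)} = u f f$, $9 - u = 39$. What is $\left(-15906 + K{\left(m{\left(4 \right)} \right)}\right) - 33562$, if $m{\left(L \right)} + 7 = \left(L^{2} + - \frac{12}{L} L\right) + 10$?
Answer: $-50938$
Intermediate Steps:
$u = -30$ ($u = 9 - 39 = -30$)
$m{\left(L \right)} = -9 + L^{2}$ ($m{\left(L \right)} = -7 + \left(\left(L^{2} + - \frac{12}{L} L\right) + 10\right) = -7 + \left(\left(L^{2} - 12\right) + 10\right) = -7 + \left(\left(-12 + L^{2}\right) + 10\right) = -7 + \left(-2 + L^{2}\right) = -9 + L^{2}$)
$K{\left(f \right)} = - 30 f^{2}$ ($K{\left(f \right)} = - 30 f f = - 30 f^{2}$)
$\left(-15906 + K{\left(m{\left(4 \right)} \right)}\right) - 33562 = \left(-15906 - 30 \left(-9 + 4^{2}\right)^{2}\right) - 33562 = \left(-15906 - 30 \left(-9 + 16\right)^{2}\right) - 33562 = \left(-15906 - 30 \cdot 7^{2}\right) - 33562 = \left(-15906 - 1470\right) - 33562 = -17376 - 33562 = -50938$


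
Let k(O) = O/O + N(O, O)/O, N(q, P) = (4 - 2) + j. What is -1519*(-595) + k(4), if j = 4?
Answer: 1807615/2 ≈ 9.0381e+5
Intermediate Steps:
N(q, P) = 6 (N(q, P) = (4 - 2) + 4 = 2 + 4 = 6)
k(O) = 1 + 6/O (k(O) = O/O + 6/O = 1 + 6/O)
-1519*(-595) + k(4) = -1519*(-595) + (6 + 4)/4 = 903805 + (1/4)*10 = 903805 + 5/2 = 1807615/2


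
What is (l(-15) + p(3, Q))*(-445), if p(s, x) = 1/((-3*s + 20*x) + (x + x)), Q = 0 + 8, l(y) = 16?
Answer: -1189485/167 ≈ -7122.7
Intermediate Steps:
Q = 8
p(s, x) = 1/(-3*s + 22*x) (p(s, x) = 1/((-3*s + 20*x) + 2*x) = 1/(-3*s + 22*x))
(l(-15) + p(3, Q))*(-445) = (16 + 1/(-3*3 + 22*8))*(-445) = (16 + 1/(-9 + 176))*(-445) = (16 + 1/167)*(-445) = (2673/167)*(-445) = -1189485/167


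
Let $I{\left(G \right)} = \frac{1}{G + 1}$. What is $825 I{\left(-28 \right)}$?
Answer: $- \frac{275}{9} \approx -30.556$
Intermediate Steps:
$I{\left(G \right)} = \frac{1}{1 + G}$
$825 I{\left(-28 \right)} = \frac{825}{1 - 28} = \frac{825}{-27} = 825 \left(- \frac{1}{27}\right) = - \frac{275}{9}$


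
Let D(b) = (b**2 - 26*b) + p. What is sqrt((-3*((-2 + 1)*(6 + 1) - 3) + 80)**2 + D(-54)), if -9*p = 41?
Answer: sqrt(147739)/3 ≈ 128.12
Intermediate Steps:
p = -41/9 (p = -1/9*41 = -41/9 ≈ -4.5556)
D(b) = -41/9 + b**2 - 26*b (D(b) = (b**2 - 26*b) - 41/9 = -41/9 + b**2 - 26*b)
sqrt((-3*((-2 + 1)*(6 + 1) - 3) + 80)**2 + D(-54)) = sqrt((-3*((-2 + 1)*(6 + 1) - 3) + 80)**2 + (-41/9 + (-54)**2 - 26*(-54))) = sqrt((-3*(-1*7 - 3) + 80)**2 + (-41/9 + 2916 + 1404)) = sqrt((-3*(-7 - 3) + 80)**2 + 38839/9) = sqrt((-3*(-10) + 80)**2 + 38839/9) = sqrt((30 + 80)**2 + 38839/9) = sqrt(110**2 + 38839/9) = sqrt(12100 + 38839/9) = sqrt(147739/9) = sqrt(147739)/3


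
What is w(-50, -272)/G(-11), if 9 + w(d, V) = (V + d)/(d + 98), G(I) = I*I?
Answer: -377/2904 ≈ -0.12982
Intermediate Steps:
G(I) = I**2
w(d, V) = -9 + (V + d)/(98 + d) (w(d, V) = -9 + (V + d)/(d + 98) = -9 + (V + d)/(98 + d))
w(-50, -272)/G(-11) = ((-882 - 272 - 8*(-50))/(98 - 50))/((-11)**2) = ((-882 - 272 + 400)/48)/121 = ((1/48)*(-754))*(1/121) = -377/24*1/121 = -377/2904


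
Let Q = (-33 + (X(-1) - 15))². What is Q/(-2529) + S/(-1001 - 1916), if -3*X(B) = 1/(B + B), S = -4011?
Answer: 124907111/265575348 ≈ 0.47033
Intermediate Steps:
X(B) = -1/(6*B) (X(B) = -1/(3*(B + B)) = -1/(2*B)/3 = -1/(6*B))
Q = 82369/36 (Q = (-33 + (-⅙/(-1) - 15))² = (-33 + (-⅙*(-1) - 15))² = (-33 + (⅙ - 15))² = (-33 - 89/6)² = (-287/6)² = 82369/36 ≈ 2288.0)
Q/(-2529) + S/(-1001 - 1916) = (82369/36)/(-2529) - 4011/(-1001 - 1916) = (82369/36)*(-1/2529) - 4011/(-2917) = -82369/91044 - 4011*(-1/2917) = -82369/91044 + 4011/2917 = 124907111/265575348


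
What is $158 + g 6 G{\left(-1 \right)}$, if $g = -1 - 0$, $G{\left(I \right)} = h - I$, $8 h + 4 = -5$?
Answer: $\frac{635}{4} \approx 158.75$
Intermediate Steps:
$h = - \frac{9}{8}$ ($h = - \frac{1}{2} + \frac{1}{8} \left(-5\right) = - \frac{1}{2} - \frac{5}{8} = - \frac{9}{8} \approx -1.125$)
$G{\left(I \right)} = - \frac{9}{8} - I$
$g = -1$ ($g = -1 + 0 = -1$)
$158 + g 6 G{\left(-1 \right)} = 158 + \left(-1\right) 6 \left(- \frac{9}{8} - -1\right) = 158 - 6 \left(- \frac{9}{8} + 1\right) = 158 - - \frac{3}{4} = 158 + \frac{3}{4} = \frac{635}{4}$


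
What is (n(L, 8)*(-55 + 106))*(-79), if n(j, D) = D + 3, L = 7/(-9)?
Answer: -44319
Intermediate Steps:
L = -7/9 (L = 7*(-⅑) = -7/9 ≈ -0.77778)
n(j, D) = 3 + D
(n(L, 8)*(-55 + 106))*(-79) = ((3 + 8)*(-55 + 106))*(-79) = (11*51)*(-79) = 561*(-79) = -44319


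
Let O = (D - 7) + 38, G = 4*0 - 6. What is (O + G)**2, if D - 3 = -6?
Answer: 484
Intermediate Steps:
D = -3 (D = 3 - 6 = -3)
G = -6 (G = 0 - 6 = -6)
O = 28 (O = (-3 - 7) + 38 = -10 + 38 = 28)
(O + G)**2 = (28 - 6)**2 = 22**2 = 484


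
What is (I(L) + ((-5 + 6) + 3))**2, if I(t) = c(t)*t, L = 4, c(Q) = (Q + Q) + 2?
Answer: 1936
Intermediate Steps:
c(Q) = 2 + 2*Q (c(Q) = 2*Q + 2 = 2 + 2*Q)
I(t) = t*(2 + 2*t) (I(t) = (2 + 2*t)*t = t*(2 + 2*t))
(I(L) + ((-5 + 6) + 3))**2 = (2*4*(1 + 4) + ((-5 + 6) + 3))**2 = (2*4*5 + (1 + 3))**2 = (40 + 4)**2 = 44**2 = 1936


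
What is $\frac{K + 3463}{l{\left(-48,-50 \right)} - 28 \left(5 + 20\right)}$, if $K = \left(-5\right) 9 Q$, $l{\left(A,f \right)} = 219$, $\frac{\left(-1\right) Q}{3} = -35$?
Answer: $\frac{1262}{481} \approx 2.6237$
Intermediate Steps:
$Q = 105$ ($Q = \left(-3\right) \left(-35\right) = 105$)
$K = -4725$ ($K = \left(-5\right) 9 \cdot 105 = \left(-45\right) 105 = -4725$)
$\frac{K + 3463}{l{\left(-48,-50 \right)} - 28 \left(5 + 20\right)} = \frac{-4725 + 3463}{219 - 28 \left(5 + 20\right)} = - \frac{1262}{219 - 700} = - \frac{1262}{-481} = \left(-1262\right) \left(- \frac{1}{481}\right) = \frac{1262}{481}$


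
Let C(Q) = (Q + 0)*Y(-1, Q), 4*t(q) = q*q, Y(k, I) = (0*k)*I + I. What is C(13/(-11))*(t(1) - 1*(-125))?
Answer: 84669/484 ≈ 174.94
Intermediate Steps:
Y(k, I) = I (Y(k, I) = 0*I + I = 0 + I = I)
t(q) = q²/4 (t(q) = (q*q)/4 = q²/4)
C(Q) = Q² (C(Q) = (Q + 0)*Q = Q*Q = Q²)
C(13/(-11))*(t(1) - 1*(-125)) = (13/(-11))²*((¼)*1² - 1*(-125)) = (13*(-1/11))²*((¼)*1 + 125) = (-13/11)²*(¼ + 125) = (169/121)*(501/4) = 84669/484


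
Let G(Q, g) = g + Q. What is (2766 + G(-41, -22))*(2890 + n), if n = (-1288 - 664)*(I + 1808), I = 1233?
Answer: -16037282826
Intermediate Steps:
G(Q, g) = Q + g
n = -5936032 (n = (-1288 - 664)*(1233 + 1808) = -1952*3041 = -5936032)
(2766 + G(-41, -22))*(2890 + n) = (2766 + (-41 - 22))*(2890 - 5936032) = (2766 - 63)*(-5933142) = 2703*(-5933142) = -16037282826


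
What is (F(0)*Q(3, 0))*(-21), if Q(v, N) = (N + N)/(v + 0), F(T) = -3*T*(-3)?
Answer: 0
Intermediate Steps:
F(T) = 9*T
Q(v, N) = 2*N/v (Q(v, N) = (2*N)/v = 2*N/v)
(F(0)*Q(3, 0))*(-21) = ((9*0)*(2*0/3))*(-21) = (0*(2*0*(⅓)))*(-21) = (0*0)*(-21) = 0*(-21) = 0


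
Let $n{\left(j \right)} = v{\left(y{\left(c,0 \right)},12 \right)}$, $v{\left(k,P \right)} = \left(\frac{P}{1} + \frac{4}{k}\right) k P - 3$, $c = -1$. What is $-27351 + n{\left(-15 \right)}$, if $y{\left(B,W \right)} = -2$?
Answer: $-27594$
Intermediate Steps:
$v{\left(k,P \right)} = -3 + P k \left(P + \frac{4}{k}\right)$ ($v{\left(k,P \right)} = \left(P 1 + \frac{4}{k}\right) k P - 3 = \left(P + \frac{4}{k}\right) k P - 3 = k \left(P + \frac{4}{k}\right) P - 3 = P k \left(P + \frac{4}{k}\right) - 3 = -3 + P k \left(P + \frac{4}{k}\right)$)
$n{\left(j \right)} = -243$ ($n{\left(j \right)} = -3 + 4 \cdot 12 - 2 \cdot 12^{2} = -3 + 48 - 288 = -243$)
$-27351 + n{\left(-15 \right)} = -27351 - 243 = -27594$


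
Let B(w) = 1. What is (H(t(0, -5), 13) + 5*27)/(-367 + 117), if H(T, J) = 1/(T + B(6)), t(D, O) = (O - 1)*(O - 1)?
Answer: -2498/4625 ≈ -0.54011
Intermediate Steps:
t(D, O) = (-1 + O)**2 (t(D, O) = (-1 + O)*(-1 + O) = (-1 + O)**2)
H(T, J) = 1/(1 + T) (H(T, J) = 1/(T + 1) = 1/(1 + T))
(H(t(0, -5), 13) + 5*27)/(-367 + 117) = (1/(1 + (-1 - 5)**2) + 5*27)/(-367 + 117) = (1/(1 + (-6)**2) + 135)/(-250) = (1/(1 + 36) + 135)*(-1/250) = (1/37 + 135)*(-1/250) = (4996/37)*(-1/250) = -2498/4625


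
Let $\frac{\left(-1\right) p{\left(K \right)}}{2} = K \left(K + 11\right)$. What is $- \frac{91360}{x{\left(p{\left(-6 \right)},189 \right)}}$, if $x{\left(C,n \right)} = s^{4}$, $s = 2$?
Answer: $-5710$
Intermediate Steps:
$p{\left(K \right)} = - 2 K \left(11 + K\right)$ ($p{\left(K \right)} = - 2 K \left(K + 11\right) = - 2 K \left(11 + K\right)$)
$x{\left(C,n \right)} = 16$ ($x{\left(C,n \right)} = 2^{4} = 16$)
$- \frac{91360}{x{\left(p{\left(-6 \right)},189 \right)}} = - \frac{91360}{16} = \left(-91360\right) \frac{1}{16} = -5710$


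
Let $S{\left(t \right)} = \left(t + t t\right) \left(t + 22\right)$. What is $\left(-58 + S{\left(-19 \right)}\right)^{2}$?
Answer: $937024$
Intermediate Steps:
$S{\left(t \right)} = \left(22 + t\right) \left(t + t^{2}\right)$ ($S{\left(t \right)} = \left(t + t^{2}\right) \left(22 + t\right) = \left(22 + t\right) \left(t + t^{2}\right)$)
$\left(-58 + S{\left(-19 \right)}\right)^{2} = \left(-58 - 19 \left(22 + \left(-19\right)^{2} + 23 \left(-19\right)\right)\right)^{2} = \left(-58 - 19 \left(22 + 361 - 437\right)\right)^{2} = \left(-58 - -1026\right)^{2} = \left(-58 + 1026\right)^{2} = 968^{2} = 937024$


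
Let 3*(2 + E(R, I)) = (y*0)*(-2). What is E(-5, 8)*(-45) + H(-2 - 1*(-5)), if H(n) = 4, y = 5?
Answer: 94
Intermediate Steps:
E(R, I) = -2 (E(R, I) = -2 + ((5*0)*(-2))/3 = -2 + (0*(-2))/3 = -2 + (⅓)*0 = -2 + 0 = -2)
E(-5, 8)*(-45) + H(-2 - 1*(-5)) = -2*(-45) + 4 = 90 + 4 = 94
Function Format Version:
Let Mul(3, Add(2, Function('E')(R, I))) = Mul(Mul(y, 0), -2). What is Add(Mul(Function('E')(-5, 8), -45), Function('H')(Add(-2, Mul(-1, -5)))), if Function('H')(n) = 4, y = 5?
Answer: 94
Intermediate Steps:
Function('E')(R, I) = -2 (Function('E')(R, I) = Add(-2, Mul(Rational(1, 3), Mul(Mul(5, 0), -2))) = Add(-2, Mul(Rational(1, 3), Mul(0, -2))) = Add(-2, Mul(Rational(1, 3), 0)) = Add(-2, 0) = -2)
Add(Mul(Function('E')(-5, 8), -45), Function('H')(Add(-2, Mul(-1, -5)))) = Add(Mul(-2, -45), 4) = Add(90, 4) = 94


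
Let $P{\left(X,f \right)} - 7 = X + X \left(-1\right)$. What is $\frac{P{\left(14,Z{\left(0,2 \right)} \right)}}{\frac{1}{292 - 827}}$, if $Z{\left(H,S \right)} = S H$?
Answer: $-3745$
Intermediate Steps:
$Z{\left(H,S \right)} = H S$
$P{\left(X,f \right)} = 7$ ($P{\left(X,f \right)} = 7 + \left(X + X \left(-1\right)\right) = 7 + \left(X - X\right) = 7 + 0 = 7$)
$\frac{P{\left(14,Z{\left(0,2 \right)} \right)}}{\frac{1}{292 - 827}} = \frac{7}{\frac{1}{292 - 827}} = \frac{7}{\frac{1}{-535}} = \frac{7}{- \frac{1}{535}} = 7 \left(-535\right) = -3745$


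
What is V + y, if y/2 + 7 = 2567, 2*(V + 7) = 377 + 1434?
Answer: 12037/2 ≈ 6018.5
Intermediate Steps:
V = 1797/2 (V = -7 + (377 + 1434)/2 = -7 + (1/2)*1811 = -7 + 1811/2 = 1797/2 ≈ 898.50)
y = 5120 (y = -14 + 2*2567 = -14 + 5134 = 5120)
V + y = 1797/2 + 5120 = 12037/2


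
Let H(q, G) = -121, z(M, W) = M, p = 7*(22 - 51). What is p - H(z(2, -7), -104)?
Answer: -82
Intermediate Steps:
p = -203 (p = 7*(-29) = -203)
p - H(z(2, -7), -104) = -203 - 1*(-121) = -203 + 121 = -82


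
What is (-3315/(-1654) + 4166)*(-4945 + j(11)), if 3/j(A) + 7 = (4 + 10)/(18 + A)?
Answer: -1073942258378/52101 ≈ -2.0613e+7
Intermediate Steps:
j(A) = 3/(-7 + 14/(18 + A)) (j(A) = 3/(-7 + (4 + 10)/(18 + A)) = 3/(-7 + 14/(18 + A)))
(-3315/(-1654) + 4166)*(-4945 + j(11)) = (-3315/(-1654) + 4166)*(-4945 + 3*(-18 - 1*11)/(7*(16 + 11))) = (-3315*(-1/1654) + 4166)*(-4945 + (3/7)*(-18 - 11)/27) = (3315/1654 + 4166)*(-4945 + (3/7)*(1/27)*(-29)) = 6893879*(-4945 - 29/63)/1654 = (6893879/1654)*(-311564/63) = -1073942258378/52101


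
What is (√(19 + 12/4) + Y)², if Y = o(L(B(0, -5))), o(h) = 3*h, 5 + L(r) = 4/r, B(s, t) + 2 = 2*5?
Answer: 817/4 - 27*√22 ≈ 77.609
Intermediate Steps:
B(s, t) = 8 (B(s, t) = -2 + 2*5 = -2 + 10 = 8)
L(r) = -5 + 4/r
Y = -27/2 (Y = 3*(-5 + 4/8) = 3*(-5 + 4*(⅛)) = 3*(-5 + ½) = 3*(-9/2) = -27/2 ≈ -13.500)
(√(19 + 12/4) + Y)² = (√(19 + 12/4) - 27/2)² = (√(19 + 12*(¼)) - 27/2)² = (√(19 + 3) - 27/2)² = (√22 - 27/2)² = (-27/2 + √22)²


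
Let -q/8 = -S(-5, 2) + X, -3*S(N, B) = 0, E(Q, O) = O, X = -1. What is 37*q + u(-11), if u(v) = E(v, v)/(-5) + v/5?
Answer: 296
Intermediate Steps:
S(N, B) = 0 (S(N, B) = -⅓*0 = 0)
u(v) = 0 (u(v) = v/(-5) + v/5 = v*(-⅕) + v*(⅕) = -v/5 + v/5 = 0)
q = 8 (q = -8*(-1*0 - 1) = -8*(0 - 1) = -8*(-1) = 8)
37*q + u(-11) = 37*8 + 0 = 296 + 0 = 296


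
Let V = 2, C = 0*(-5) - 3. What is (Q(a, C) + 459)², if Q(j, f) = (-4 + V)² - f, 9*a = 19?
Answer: 217156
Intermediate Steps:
C = -3 (C = 0 - 3 = -3)
a = 19/9 (a = (⅑)*19 = 19/9 ≈ 2.1111)
Q(j, f) = 4 - f (Q(j, f) = (-4 + 2)² - f = (-2)² - f = 4 - f)
(Q(a, C) + 459)² = ((4 - 1*(-3)) + 459)² = ((4 + 3) + 459)² = (7 + 459)² = 466² = 217156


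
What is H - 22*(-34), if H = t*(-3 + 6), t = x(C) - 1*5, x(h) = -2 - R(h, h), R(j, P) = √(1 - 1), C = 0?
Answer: 727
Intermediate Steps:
R(j, P) = 0 (R(j, P) = √0 = 0)
x(h) = -2 (x(h) = -2 - 1*0 = -2 + 0 = -2)
t = -7 (t = -2 - 1*5 = -2 - 5 = -7)
H = -21 (H = -7*(-3 + 6) = -7*3 = -21)
H - 22*(-34) = -21 - 22*(-34) = -21 + 748 = 727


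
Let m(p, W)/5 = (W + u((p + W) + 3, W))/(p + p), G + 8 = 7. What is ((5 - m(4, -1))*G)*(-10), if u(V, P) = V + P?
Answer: 25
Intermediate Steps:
G = -1 (G = -8 + 7 = -1)
u(V, P) = P + V
m(p, W) = 5*(3 + p + 3*W)/(2*p) (m(p, W) = 5*((W + (W + ((p + W) + 3)))/(p + p)) = 5*((W + (W + ((W + p) + 3)))/((2*p))) = 5*((W + (W + (3 + W + p)))*(1/(2*p))) = 5*((W + (3 + p + 2*W))*(1/(2*p))) = 5*((3 + p + 3*W)*(1/(2*p))) = 5*((3 + p + 3*W)/(2*p)) = 5*(3 + p + 3*W)/(2*p))
((5 - m(4, -1))*G)*(-10) = ((5 - 5*(3 + 4 + 3*(-1))/(2*4))*(-1))*(-10) = ((5 - 5*(3 + 4 - 3)/(2*4))*(-1))*(-10) = ((5 - 5*4/(2*4))*(-1))*(-10) = ((5 - 1*5/2)*(-1))*(-10) = ((5 - 5/2)*(-1))*(-10) = ((5/2)*(-1))*(-10) = -5/2*(-10) = 25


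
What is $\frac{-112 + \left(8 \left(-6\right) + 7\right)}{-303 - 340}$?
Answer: $\frac{153}{643} \approx 0.23795$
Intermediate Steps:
$\frac{-112 + \left(8 \left(-6\right) + 7\right)}{-303 - 340} = \frac{-112 + \left(-48 + 7\right)}{-643} = \left(-112 - 41\right) \left(- \frac{1}{643}\right) = \left(-153\right) \left(- \frac{1}{643}\right) = \frac{153}{643}$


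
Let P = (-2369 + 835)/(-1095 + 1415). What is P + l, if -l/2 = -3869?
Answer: 1237313/160 ≈ 7733.2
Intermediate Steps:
P = -767/160 (P = -1534/320 = -1534*1/320 = -767/160 ≈ -4.7937)
l = 7738 (l = -2*(-3869) = 7738)
P + l = -767/160 + 7738 = 1237313/160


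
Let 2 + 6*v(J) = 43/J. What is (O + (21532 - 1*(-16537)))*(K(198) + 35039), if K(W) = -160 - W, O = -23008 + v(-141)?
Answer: 441880366361/846 ≈ 5.2232e+8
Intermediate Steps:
v(J) = -1/3 + 43/(6*J) (v(J) = -1/3 + (43/J)/6 = -1/3 + 43/(6*J))
O = -19465093/846 (O = -23008 + (1/6)*(43 - 2*(-141))/(-141) = -23008 + (1/6)*(-1/141)*(43 + 282) = -23008 + (1/6)*(-1/141)*325 = -23008 - 325/846 = -19465093/846 ≈ -23008.)
(O + (21532 - 1*(-16537)))*(K(198) + 35039) = (-19465093/846 + (21532 - 1*(-16537)))*((-160 - 1*198) + 35039) = (-19465093/846 + (21532 + 16537))*((-160 - 198) + 35039) = (-19465093/846 + 38069)*(-358 + 35039) = (12741281/846)*34681 = 441880366361/846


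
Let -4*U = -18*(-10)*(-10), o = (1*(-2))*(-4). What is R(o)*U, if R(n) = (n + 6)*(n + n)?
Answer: 100800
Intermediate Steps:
o = 8 (o = -2*(-4) = 8)
U = 450 (U = -(-18*(-10))*(-10)/4 = -45*(-10) = -¼*(-1800) = 450)
R(n) = 2*n*(6 + n) (R(n) = (6 + n)*(2*n) = 2*n*(6 + n))
R(o)*U = (2*8*(6 + 8))*450 = (2*8*14)*450 = 224*450 = 100800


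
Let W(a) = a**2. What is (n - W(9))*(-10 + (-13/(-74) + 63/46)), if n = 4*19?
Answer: 35975/851 ≈ 42.274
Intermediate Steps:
n = 76
(n - W(9))*(-10 + (-13/(-74) + 63/46)) = (76 - 1*9**2)*(-10 + (-13/(-74) + 63/46)) = (76 - 1*81)*(-10 + (-13*(-1/74) + 63*(1/46))) = (76 - 81)*(-10 + (13/74 + 63/46)) = -5*(-10 + 1315/851) = -5*(-7195/851) = 35975/851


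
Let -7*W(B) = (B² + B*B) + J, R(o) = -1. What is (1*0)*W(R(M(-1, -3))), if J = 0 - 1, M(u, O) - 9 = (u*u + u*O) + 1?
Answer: 0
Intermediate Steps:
M(u, O) = 10 + u² + O*u (M(u, O) = 9 + ((u*u + u*O) + 1) = 9 + ((u² + O*u) + 1) = 9 + (1 + u² + O*u) = 10 + u² + O*u)
J = -1
W(B) = ⅐ - 2*B²/7 (W(B) = -((B² + B*B) - 1)/7 = -((B² + B²) - 1)/7 = -(2*B² - 1)/7 = -(-1 + 2*B²)/7 = ⅐ - 2*B²/7)
(1*0)*W(R(M(-1, -3))) = (1*0)*(⅐ - 2/7*(-1)²) = 0*(⅐ - 2/7*1) = 0*(⅐ - 2/7) = 0*(-⅐) = 0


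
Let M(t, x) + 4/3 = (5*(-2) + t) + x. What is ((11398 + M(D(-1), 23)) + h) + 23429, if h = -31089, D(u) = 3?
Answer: 11258/3 ≈ 3752.7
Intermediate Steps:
M(t, x) = -34/3 + t + x (M(t, x) = -4/3 + ((5*(-2) + t) + x) = -4/3 + ((-10 + t) + x) = -4/3 + (-10 + t + x) = -34/3 + t + x)
((11398 + M(D(-1), 23)) + h) + 23429 = ((11398 + (-34/3 + 3 + 23)) - 31089) + 23429 = ((11398 + 44/3) - 31089) + 23429 = (34238/3 - 31089) + 23429 = -59029/3 + 23429 = 11258/3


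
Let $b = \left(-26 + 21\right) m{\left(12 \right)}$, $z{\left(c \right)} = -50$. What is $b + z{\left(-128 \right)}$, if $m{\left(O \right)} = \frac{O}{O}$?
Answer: $-55$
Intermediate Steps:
$m{\left(O \right)} = 1$
$b = -5$ ($b = \left(-26 + 21\right) 1 = \left(-5\right) 1 = -5$)
$b + z{\left(-128 \right)} = -5 - 50 = -55$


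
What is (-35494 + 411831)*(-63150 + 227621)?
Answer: 61896522727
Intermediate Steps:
(-35494 + 411831)*(-63150 + 227621) = 376337*164471 = 61896522727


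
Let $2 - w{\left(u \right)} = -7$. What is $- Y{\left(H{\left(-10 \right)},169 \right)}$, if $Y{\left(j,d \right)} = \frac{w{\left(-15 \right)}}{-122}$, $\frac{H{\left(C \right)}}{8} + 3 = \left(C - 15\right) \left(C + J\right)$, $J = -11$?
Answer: $\frac{9}{122} \approx 0.073771$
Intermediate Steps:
$w{\left(u \right)} = 9$ ($w{\left(u \right)} = 2 - -7 = 2 + 7 = 9$)
$H{\left(C \right)} = -24 + 8 \left(-15 + C\right) \left(-11 + C\right)$ ($H{\left(C \right)} = -24 + 8 \left(C - 15\right) \left(C - 11\right) = -24 + 8 \left(-15 + C\right) \left(-11 + C\right)$)
$Y{\left(j,d \right)} = - \frac{9}{122}$ ($Y{\left(j,d \right)} = \frac{9}{-122} = 9 \left(- \frac{1}{122}\right) = - \frac{9}{122}$)
$- Y{\left(H{\left(-10 \right)},169 \right)} = \left(-1\right) \left(- \frac{9}{122}\right) = \frac{9}{122}$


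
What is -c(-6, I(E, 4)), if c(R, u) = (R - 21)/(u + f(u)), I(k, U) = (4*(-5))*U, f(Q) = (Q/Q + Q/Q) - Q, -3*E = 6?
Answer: 27/2 ≈ 13.500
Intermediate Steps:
E = -2 (E = -⅓*6 = -2)
f(Q) = 2 - Q (f(Q) = (1 + 1) - Q = 2 - Q)
I(k, U) = -20*U
c(R, u) = -21/2 + R/2 (c(R, u) = (R - 21)/(u + (2 - u)) = (-21 + R)/2 = (-21 + R)*(½) = -21/2 + R/2)
-c(-6, I(E, 4)) = -(-21/2 + (½)*(-6)) = -(-21/2 - 3) = -1*(-27/2) = 27/2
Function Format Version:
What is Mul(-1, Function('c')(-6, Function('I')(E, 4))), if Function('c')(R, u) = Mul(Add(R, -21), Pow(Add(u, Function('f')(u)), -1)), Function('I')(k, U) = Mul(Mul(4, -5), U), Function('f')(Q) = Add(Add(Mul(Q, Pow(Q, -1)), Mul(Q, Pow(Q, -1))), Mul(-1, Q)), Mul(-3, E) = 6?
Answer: Rational(27, 2) ≈ 13.500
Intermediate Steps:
E = -2 (E = Mul(Rational(-1, 3), 6) = -2)
Function('f')(Q) = Add(2, Mul(-1, Q)) (Function('f')(Q) = Add(Add(1, 1), Mul(-1, Q)) = Add(2, Mul(-1, Q)))
Function('I')(k, U) = Mul(-20, U)
Function('c')(R, u) = Add(Rational(-21, 2), Mul(Rational(1, 2), R)) (Function('c')(R, u) = Mul(Add(R, -21), Pow(Add(u, Add(2, Mul(-1, u))), -1)) = Mul(Add(-21, R), Pow(2, -1)) = Mul(Add(-21, R), Rational(1, 2)) = Add(Rational(-21, 2), Mul(Rational(1, 2), R)))
Mul(-1, Function('c')(-6, Function('I')(E, 4))) = Mul(-1, Add(Rational(-21, 2), Mul(Rational(1, 2), -6))) = Mul(-1, Add(Rational(-21, 2), -3)) = Mul(-1, Rational(-27, 2)) = Rational(27, 2)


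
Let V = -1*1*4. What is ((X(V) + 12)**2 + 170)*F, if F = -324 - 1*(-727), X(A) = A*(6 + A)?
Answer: 74958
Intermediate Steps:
V = -4 (V = -1*4 = -4)
F = 403 (F = -324 + 727 = 403)
((X(V) + 12)**2 + 170)*F = ((-4*(6 - 4) + 12)**2 + 170)*403 = ((-4*2 + 12)**2 + 170)*403 = ((-8 + 12)**2 + 170)*403 = (4**2 + 170)*403 = (16 + 170)*403 = 186*403 = 74958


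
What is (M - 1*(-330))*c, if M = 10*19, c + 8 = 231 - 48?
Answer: 91000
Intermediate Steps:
c = 175 (c = -8 + (231 - 48) = -8 + 183 = 175)
M = 190
(M - 1*(-330))*c = (190 - 1*(-330))*175 = (190 + 330)*175 = 520*175 = 91000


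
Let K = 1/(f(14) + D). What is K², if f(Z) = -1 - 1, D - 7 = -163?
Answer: 1/24964 ≈ 4.0058e-5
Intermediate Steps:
D = -156 (D = 7 - 163 = -156)
f(Z) = -2
K = -1/158 (K = 1/(-2 - 156) = 1/(-158) = -1/158 ≈ -0.0063291)
K² = (-1/158)² = 1/24964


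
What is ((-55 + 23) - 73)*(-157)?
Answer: 16485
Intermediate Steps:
((-55 + 23) - 73)*(-157) = (-32 - 73)*(-157) = -105*(-157) = 16485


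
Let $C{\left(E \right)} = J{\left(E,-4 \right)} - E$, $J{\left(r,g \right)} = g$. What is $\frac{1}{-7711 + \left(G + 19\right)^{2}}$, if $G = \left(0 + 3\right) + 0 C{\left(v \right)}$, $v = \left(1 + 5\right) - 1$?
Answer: $- \frac{1}{7227} \approx -0.00013837$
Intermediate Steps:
$v = 5$ ($v = 6 - 1 = 5$)
$C{\left(E \right)} = -4 - E$
$G = 3$ ($G = \left(0 + 3\right) + 0 \left(-4 - 5\right) = 3 + 0 \left(-4 - 5\right) = 3 + 0 \left(-9\right) = 3 + 0 = 3$)
$\frac{1}{-7711 + \left(G + 19\right)^{2}} = \frac{1}{-7711 + \left(3 + 19\right)^{2}} = \frac{1}{-7711 + 22^{2}} = \frac{1}{-7711 + 484} = \frac{1}{-7227} = - \frac{1}{7227}$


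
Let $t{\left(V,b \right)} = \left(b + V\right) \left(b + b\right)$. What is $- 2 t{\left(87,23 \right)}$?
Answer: $-10120$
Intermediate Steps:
$t{\left(V,b \right)} = 2 b \left(V + b\right)$ ($t{\left(V,b \right)} = \left(V + b\right) 2 b = 2 b \left(V + b\right)$)
$- 2 t{\left(87,23 \right)} = - 2 \cdot 2 \cdot 23 \left(87 + 23\right) = - 2 \cdot 2 \cdot 23 \cdot 110 = \left(-2\right) 5060 = -10120$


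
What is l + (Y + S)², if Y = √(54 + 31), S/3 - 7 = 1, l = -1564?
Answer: -903 + 48*√85 ≈ -460.46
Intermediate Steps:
S = 24 (S = 21 + 3*1 = 21 + 3 = 24)
Y = √85 ≈ 9.2195
l + (Y + S)² = -1564 + (√85 + 24)² = -1564 + (24 + √85)²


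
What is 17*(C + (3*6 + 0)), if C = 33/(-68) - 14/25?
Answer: 28823/100 ≈ 288.23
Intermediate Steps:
C = -1777/1700 (C = 33*(-1/68) - 14*1/25 = -33/68 - 14/25 = -1777/1700 ≈ -1.0453)
17*(C + (3*6 + 0)) = 17*(-1777/1700 + (3*6 + 0)) = 17*(-1777/1700 + (18 + 0)) = 17*(-1777/1700 + 18) = 17*(28823/1700) = 28823/100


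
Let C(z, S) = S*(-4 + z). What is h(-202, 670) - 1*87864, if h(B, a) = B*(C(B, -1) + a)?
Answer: -264816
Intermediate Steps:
h(B, a) = B*(4 + a - B) (h(B, a) = B*(-(-4 + B) + a) = B*((4 - B) + a) = B*(4 + a - B))
h(-202, 670) - 1*87864 = -202*(4 + 670 - 1*(-202)) - 1*87864 = -202*(4 + 670 + 202) - 87864 = -202*876 - 87864 = -176952 - 87864 = -264816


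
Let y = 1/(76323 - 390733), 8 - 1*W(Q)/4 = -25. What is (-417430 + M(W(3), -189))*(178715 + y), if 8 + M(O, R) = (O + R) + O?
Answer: -23451536464416087/314410 ≈ -7.4589e+10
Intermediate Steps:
W(Q) = 132 (W(Q) = 32 - 4*(-25) = 32 + 100 = 132)
M(O, R) = -8 + R + 2*O (M(O, R) = -8 + ((O + R) + O) = -8 + (R + 2*O) = -8 + R + 2*O)
y = -1/314410 (y = 1/(-314410) = -1/314410 ≈ -3.1806e-6)
(-417430 + M(W(3), -189))*(178715 + y) = (-417430 + (-8 - 189 + 2*132))*(178715 - 1/314410) = (-417430 + (-8 - 189 + 264))*(56189783149/314410) = (-417430 + 67)*(56189783149/314410) = -417363*56189783149/314410 = -23451536464416087/314410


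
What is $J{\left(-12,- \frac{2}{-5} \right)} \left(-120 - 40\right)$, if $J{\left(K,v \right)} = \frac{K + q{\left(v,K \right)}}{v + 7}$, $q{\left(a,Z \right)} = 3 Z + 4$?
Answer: $\frac{35200}{37} \approx 951.35$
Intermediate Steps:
$q{\left(a,Z \right)} = 4 + 3 Z$
$J{\left(K,v \right)} = \frac{4 + 4 K}{7 + v}$ ($J{\left(K,v \right)} = \frac{K + \left(4 + 3 K\right)}{v + 7} = \frac{4 + 4 K}{7 + v}$)
$J{\left(-12,- \frac{2}{-5} \right)} \left(-120 - 40\right) = \frac{4 \left(1 - 12\right)}{7 - \frac{2}{-5}} \left(-120 - 40\right) = 4 \frac{1}{7 - - \frac{2}{5}} \left(-11\right) \left(-160\right) = 4 \frac{1}{7 + \frac{2}{5}} \left(-11\right) \left(-160\right) = 4 \frac{1}{\frac{37}{5}} \left(-11\right) \left(-160\right) = 4 \cdot \frac{5}{37} \left(-11\right) \left(-160\right) = \left(- \frac{220}{37}\right) \left(-160\right) = \frac{35200}{37}$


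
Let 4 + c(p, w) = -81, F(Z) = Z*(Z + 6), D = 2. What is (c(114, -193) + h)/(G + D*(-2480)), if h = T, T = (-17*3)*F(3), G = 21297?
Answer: -86/961 ≈ -0.089490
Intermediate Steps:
F(Z) = Z*(6 + Z)
c(p, w) = -85 (c(p, w) = -4 - 81 = -85)
T = -1377 (T = (-17*3)*(3*(6 + 3)) = -153*9 = -51*27 = -1377)
h = -1377
(c(114, -193) + h)/(G + D*(-2480)) = (-85 - 1377)/(21297 + 2*(-2480)) = -1462/(21297 - 4960) = -1462/16337 = -1462*1/16337 = -86/961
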